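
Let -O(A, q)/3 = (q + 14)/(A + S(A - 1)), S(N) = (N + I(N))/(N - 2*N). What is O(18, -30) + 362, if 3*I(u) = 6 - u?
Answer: 160142/439 ≈ 364.79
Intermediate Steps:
I(u) = 2 - u/3 (I(u) = (6 - u)/3 = 2 - u/3)
S(N) = -(2 + 2*N/3)/N (S(N) = (N + (2 - N/3))/(N - 2*N) = (2 + 2*N/3)/((-N)) = (2 + 2*N/3)*(-1/N) = -(2 + 2*N/3)/N)
O(A, q) = -3*(14 + q)/(-⅔ + A - 2/(-1 + A)) (O(A, q) = -3*(q + 14)/(A + (-⅔ - 2/(A - 1))) = -3*(14 + q)/(A + (-⅔ - 2/(-1 + A))) = -3*(14 + q)/(-⅔ + A - 2/(-1 + A)))
O(18, -30) + 362 = 9*(-1 + 18)*(14 - 30)/(4 + 2*18 - 3*18*(-1 + 18)) + 362 = 9*17*(-16)/(4 + 36 - 3*18*17) + 362 = 9*17*(-16)/(4 + 36 - 918) + 362 = 9*17*(-16)/(-878) + 362 = 9*(-1/878)*17*(-16) + 362 = 1224/439 + 362 = 160142/439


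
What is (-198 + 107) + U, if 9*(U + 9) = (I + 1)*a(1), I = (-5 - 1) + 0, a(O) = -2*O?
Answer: -890/9 ≈ -98.889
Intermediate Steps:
I = -6 (I = -6 + 0 = -6)
U = -71/9 (U = -9 + ((-6 + 1)*(-2*1))/9 = -9 + (-5*(-2))/9 = -9 + (⅑)*10 = -9 + 10/9 = -71/9 ≈ -7.8889)
(-198 + 107) + U = (-198 + 107) - 71/9 = -91 - 71/9 = -890/9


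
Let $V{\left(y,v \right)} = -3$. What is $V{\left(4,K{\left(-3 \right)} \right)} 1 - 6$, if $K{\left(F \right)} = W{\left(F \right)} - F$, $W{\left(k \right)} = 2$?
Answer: $-9$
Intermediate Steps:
$K{\left(F \right)} = 2 - F$
$V{\left(4,K{\left(-3 \right)} \right)} 1 - 6 = \left(-3\right) 1 - 6 = -3 - 6 = -9$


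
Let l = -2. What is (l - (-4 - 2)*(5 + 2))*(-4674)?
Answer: -186960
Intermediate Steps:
(l - (-4 - 2)*(5 + 2))*(-4674) = (-2 - (-4 - 2)*(5 + 2))*(-4674) = (-2 - (-6)*7)*(-4674) = (-2 - 1*(-42))*(-4674) = (-2 + 42)*(-4674) = 40*(-4674) = -186960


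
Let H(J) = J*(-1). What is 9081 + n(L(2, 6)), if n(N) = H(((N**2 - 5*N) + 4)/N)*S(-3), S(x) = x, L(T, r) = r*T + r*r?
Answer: 36841/4 ≈ 9210.3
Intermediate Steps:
L(T, r) = r**2 + T*r (L(T, r) = T*r + r**2 = r**2 + T*r)
H(J) = -J
n(N) = 3*(4 + N**2 - 5*N)/N (n(N) = -((N**2 - 5*N) + 4)/N*(-3) = -(4 + N**2 - 5*N)/N*(-3) = 3*(4 + N**2 - 5*N)/N)
9081 + n(L(2, 6)) = 9081 + (-15 + 3*(6*(2 + 6)) + 12/((6*(2 + 6)))) = 9081 + (-15 + 3*(6*8) + 12/((6*8))) = 9081 + (-15 + 3*48 + 12/48) = 9081 + (-15 + 144 + 12*(1/48)) = 9081 + (-15 + 144 + 1/4) = 9081 + 517/4 = 36841/4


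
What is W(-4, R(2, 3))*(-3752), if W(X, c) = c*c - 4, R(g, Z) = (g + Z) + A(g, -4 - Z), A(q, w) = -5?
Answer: 15008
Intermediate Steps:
R(g, Z) = -5 + Z + g (R(g, Z) = (g + Z) - 5 = (Z + g) - 5 = -5 + Z + g)
W(X, c) = -4 + c² (W(X, c) = c² - 4 = -4 + c²)
W(-4, R(2, 3))*(-3752) = (-4 + (-5 + 3 + 2)²)*(-3752) = (-4 + 0²)*(-3752) = (-4 + 0)*(-3752) = -4*(-3752) = 15008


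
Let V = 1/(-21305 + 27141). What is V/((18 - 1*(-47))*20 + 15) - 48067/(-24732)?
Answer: 46110315689/23725222110 ≈ 1.9435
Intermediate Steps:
V = 1/5836 ≈ 0.00017135
V/((18 - 1*(-47))*20 + 15) - 48067/(-24732) = 1/(5836*((18 - 1*(-47))*20 + 15)) - 48067/(-24732) = 1/(5836*((18 + 47)*20 + 15)) - 48067*(-1/24732) = 1/(5836*(65*20 + 15)) + 48067/24732 = 1/(5836*(1300 + 15)) + 48067/24732 = (1/5836)/1315 + 48067/24732 = (1/5836)*(1/1315) + 48067/24732 = 1/7674340 + 48067/24732 = 46110315689/23725222110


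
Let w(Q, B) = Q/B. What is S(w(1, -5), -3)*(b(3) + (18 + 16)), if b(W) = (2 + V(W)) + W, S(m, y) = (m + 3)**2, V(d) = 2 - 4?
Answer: 7252/25 ≈ 290.08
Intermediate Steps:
V(d) = -2
S(m, y) = (3 + m)**2
b(W) = W (b(W) = (2 - 2) + W = 0 + W = W)
S(w(1, -5), -3)*(b(3) + (18 + 16)) = (3 + 1/(-5))**2*(3 + (18 + 16)) = (3 + 1*(-1/5))**2*(3 + 34) = (3 - 1/5)**2*37 = (14/5)**2*37 = (196/25)*37 = 7252/25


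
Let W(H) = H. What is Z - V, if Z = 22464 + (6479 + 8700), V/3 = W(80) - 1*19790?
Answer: 96773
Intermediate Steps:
V = -59130 (V = 3*(80 - 1*19790) = 3*(80 - 19790) = 3*(-19710) = -59130)
Z = 37643 (Z = 22464 + 15179 = 37643)
Z - V = 37643 - 1*(-59130) = 37643 + 59130 = 96773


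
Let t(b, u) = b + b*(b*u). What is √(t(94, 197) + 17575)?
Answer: √1758361 ≈ 1326.0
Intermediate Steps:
t(b, u) = b + u*b²
√(t(94, 197) + 17575) = √(94*(1 + 94*197) + 17575) = √(94*(1 + 18518) + 17575) = √(94*18519 + 17575) = √(1740786 + 17575) = √1758361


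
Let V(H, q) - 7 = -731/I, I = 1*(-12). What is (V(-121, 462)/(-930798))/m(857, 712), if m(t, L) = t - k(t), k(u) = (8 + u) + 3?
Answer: 815/122865336 ≈ 6.6333e-6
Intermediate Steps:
I = -12
k(u) = 11 + u
V(H, q) = 815/12 (V(H, q) = 7 - 731/(-12) = 7 - 731*(-1/12) = 7 + 731/12 = 815/12)
m(t, L) = -11 (m(t, L) = t - (11 + t) = t + (-11 - t) = -11)
(V(-121, 462)/(-930798))/m(857, 712) = ((815/12)/(-930798))/(-11) = ((815/12)*(-1/930798))*(-1/11) = -815/11169576*(-1/11) = 815/122865336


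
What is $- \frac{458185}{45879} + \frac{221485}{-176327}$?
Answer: $- \frac{90951896810}{8089706433} \approx -11.243$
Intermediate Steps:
$- \frac{458185}{45879} + \frac{221485}{-176327} = \left(-458185\right) \frac{1}{45879} + 221485 \left(- \frac{1}{176327}\right) = - \frac{458185}{45879} - \frac{221485}{176327} = - \frac{90951896810}{8089706433}$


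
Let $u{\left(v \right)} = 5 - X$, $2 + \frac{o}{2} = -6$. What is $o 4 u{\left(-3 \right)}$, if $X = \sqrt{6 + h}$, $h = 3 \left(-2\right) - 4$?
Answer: $-320 + 128 i \approx -320.0 + 128.0 i$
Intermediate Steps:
$o = -16$ ($o = -4 + 2 \left(-6\right) = -4 - 12 = -16$)
$h = -10$ ($h = -6 - 4 = -10$)
$X = 2 i$ ($X = \sqrt{6 - 10} = \sqrt{-4} = 2 i \approx 2.0 i$)
$u{\left(v \right)} = 5 - 2 i$
$o 4 u{\left(-3 \right)} = \left(-16\right) 4 \left(5 - 2 i\right) = - 64 \left(5 - 2 i\right) = -320 + 128 i$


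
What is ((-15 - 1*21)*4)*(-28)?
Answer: 4032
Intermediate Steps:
((-15 - 1*21)*4)*(-28) = ((-15 - 21)*4)*(-28) = -36*4*(-28) = -144*(-28) = 4032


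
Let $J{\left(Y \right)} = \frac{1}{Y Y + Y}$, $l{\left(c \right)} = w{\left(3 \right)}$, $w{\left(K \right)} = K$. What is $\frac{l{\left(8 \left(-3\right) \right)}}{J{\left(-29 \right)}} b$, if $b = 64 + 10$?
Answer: $180264$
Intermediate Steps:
$l{\left(c \right)} = 3$
$J{\left(Y \right)} = \frac{1}{Y + Y^{2}}$ ($J{\left(Y \right)} = \frac{1}{Y^{2} + Y} = \frac{1}{Y + Y^{2}}$)
$b = 74$
$\frac{l{\left(8 \left(-3\right) \right)}}{J{\left(-29 \right)}} b = \frac{3}{\frac{1}{-29} \frac{1}{1 - 29}} \cdot 74 = \frac{3}{\left(- \frac{1}{29}\right) \frac{1}{-28}} \cdot 74 = \frac{3}{\left(- \frac{1}{29}\right) \left(- \frac{1}{28}\right)} 74 = 3 \frac{1}{\frac{1}{812}} \cdot 74 = 3 \cdot 812 \cdot 74 = 2436 \cdot 74 = 180264$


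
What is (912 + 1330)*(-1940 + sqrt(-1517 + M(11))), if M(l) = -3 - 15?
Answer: -4349480 + 2242*I*sqrt(1535) ≈ -4.3495e+6 + 87840.0*I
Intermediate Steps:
M(l) = -18
(912 + 1330)*(-1940 + sqrt(-1517 + M(11))) = (912 + 1330)*(-1940 + sqrt(-1517 - 18)) = 2242*(-1940 + sqrt(-1535)) = 2242*(-1940 + I*sqrt(1535)) = -4349480 + 2242*I*sqrt(1535)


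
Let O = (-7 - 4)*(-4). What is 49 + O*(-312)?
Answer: -13679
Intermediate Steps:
O = 44 (O = -11*(-4) = 44)
49 + O*(-312) = 49 + 44*(-312) = 49 - 13728 = -13679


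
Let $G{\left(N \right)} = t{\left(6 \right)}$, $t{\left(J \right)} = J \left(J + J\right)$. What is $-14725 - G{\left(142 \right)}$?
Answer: $-14797$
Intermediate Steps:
$t{\left(J \right)} = 2 J^{2}$ ($t{\left(J \right)} = J 2 J = 2 J^{2}$)
$G{\left(N \right)} = 72$ ($G{\left(N \right)} = 2 \cdot 6^{2} = 2 \cdot 36 = 72$)
$-14725 - G{\left(142 \right)} = -14725 - 72 = -14797$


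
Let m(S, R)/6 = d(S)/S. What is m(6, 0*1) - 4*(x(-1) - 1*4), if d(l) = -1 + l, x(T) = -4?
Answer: 37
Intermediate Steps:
m(S, R) = 6*(-1 + S)/S (m(S, R) = 6*((-1 + S)/S) = 6*(-1 + S)/S)
m(6, 0*1) - 4*(x(-1) - 1*4) = (6 - 6/6) - 4*(-4 - 1*4) = (6 - 6*1/6) - 4*(-4 - 4) = (6 - 1) - 4*(-8) = 5 + 32 = 37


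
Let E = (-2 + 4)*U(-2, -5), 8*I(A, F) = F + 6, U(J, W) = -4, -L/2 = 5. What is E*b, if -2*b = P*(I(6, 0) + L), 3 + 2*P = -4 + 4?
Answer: 111/2 ≈ 55.500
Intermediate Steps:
L = -10 (L = -2*5 = -10)
P = -3/2 (P = -3/2 + (-4 + 4)/2 = -3/2 + (½)*0 = -3/2 + 0 = -3/2 ≈ -1.5000)
I(A, F) = ¾ + F/8 (I(A, F) = (F + 6)/8 = (6 + F)/8 = ¾ + F/8)
E = -8 (E = (-2 + 4)*(-4) = 2*(-4) = -8)
b = -111/16 (b = -(-3)*((¾ + (⅛)*0) - 10)/4 = -(-3)*((¾ + 0) - 10)/4 = -(-3)*(¾ - 10)/4 = -(-3)*(-37)/(4*4) = -½*111/8 = -111/16 ≈ -6.9375)
E*b = -8*(-111/16) = 111/2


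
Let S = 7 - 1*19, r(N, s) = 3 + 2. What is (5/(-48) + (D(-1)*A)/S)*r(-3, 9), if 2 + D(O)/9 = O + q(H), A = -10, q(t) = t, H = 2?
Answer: -1825/48 ≈ -38.021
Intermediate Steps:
D(O) = 9*O (D(O) = -18 + 9*(O + 2) = -18 + 9*(2 + O) = -18 + (18 + 9*O) = 9*O)
r(N, s) = 5
S = -12 (S = 7 - 19 = -12)
(5/(-48) + (D(-1)*A)/S)*r(-3, 9) = (5/(-48) + ((9*(-1))*(-10))/(-12))*5 = (5*(-1/48) - 9*(-10)*(-1/12))*5 = (-5/48 + 90*(-1/12))*5 = (-5/48 - 15/2)*5 = -365/48*5 = -1825/48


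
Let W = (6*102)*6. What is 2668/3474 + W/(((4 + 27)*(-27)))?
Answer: -194878/53847 ≈ -3.6191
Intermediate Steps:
W = 3672 (W = 612*6 = 3672)
2668/3474 + W/(((4 + 27)*(-27))) = 2668/3474 + 3672/(((4 + 27)*(-27))) = 2668*(1/3474) + 3672/((31*(-27))) = 1334/1737 + 3672/(-837) = 1334/1737 + 3672*(-1/837) = 1334/1737 - 136/31 = -194878/53847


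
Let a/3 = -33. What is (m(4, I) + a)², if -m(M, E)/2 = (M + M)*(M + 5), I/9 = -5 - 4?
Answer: 59049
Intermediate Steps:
a = -99 (a = 3*(-33) = -99)
I = -81 (I = 9*(-5 - 4) = 9*(-9) = -81)
m(M, E) = -4*M*(5 + M) (m(M, E) = -2*(M + M)*(M + 5) = -2*2*M*(5 + M) = -4*M*(5 + M))
(m(4, I) + a)² = (-4*4*(5 + 4) - 99)² = (-4*4*9 - 99)² = (-144 - 99)² = (-243)² = 59049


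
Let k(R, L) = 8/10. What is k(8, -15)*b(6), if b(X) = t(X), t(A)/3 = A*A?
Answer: 432/5 ≈ 86.400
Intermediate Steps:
t(A) = 3*A² (t(A) = 3*(A*A) = 3*A²)
k(R, L) = ⅘ (k(R, L) = 8*(⅒) = ⅘)
b(X) = 3*X²
k(8, -15)*b(6) = 4*(3*6²)/5 = 4*(3*36)/5 = (⅘)*108 = 432/5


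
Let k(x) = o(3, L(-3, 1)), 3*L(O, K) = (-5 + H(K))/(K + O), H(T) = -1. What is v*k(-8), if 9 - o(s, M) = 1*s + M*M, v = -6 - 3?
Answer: -45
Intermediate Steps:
v = -9
L(O, K) = -2/(K + O) (L(O, K) = ((-5 - 1)/(K + O))/3 = (-6/(K + O))/3 = -2/(K + O))
o(s, M) = 9 - s - M**2 (o(s, M) = 9 - (1*s + M*M) = 9 - (s + M**2) = 9 + (-s - M**2) = 9 - s - M**2)
k(x) = 5 (k(x) = 9 - 1*3 - (-2/(1 - 3))**2 = 9 - 3 - (-2/(-2))**2 = 9 - 3 - (-2*(-1/2))**2 = 9 - 3 - 1*1**2 = 9 - 3 - 1*1 = 9 - 3 - 1 = 5)
v*k(-8) = -9*5 = -45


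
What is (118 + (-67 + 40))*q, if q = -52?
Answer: -4732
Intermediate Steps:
(118 + (-67 + 40))*q = (118 + (-67 + 40))*(-52) = (118 - 27)*(-52) = 91*(-52) = -4732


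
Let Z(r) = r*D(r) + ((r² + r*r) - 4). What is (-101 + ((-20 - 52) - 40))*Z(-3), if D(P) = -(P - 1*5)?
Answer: 2130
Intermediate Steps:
D(P) = 5 - P (D(P) = -(P - 5) = -(-5 + P) = 5 - P)
Z(r) = -4 + 2*r² + r*(5 - r) (Z(r) = r*(5 - r) + ((r² + r*r) - 4) = r*(5 - r) + ((r² + r²) - 4) = r*(5 - r) + (2*r² - 4) = r*(5 - r) + (-4 + 2*r²) = -4 + 2*r² + r*(5 - r))
(-101 + ((-20 - 52) - 40))*Z(-3) = (-101 + ((-20 - 52) - 40))*(-4 + (-3)² + 5*(-3)) = (-101 + (-72 - 40))*(-4 + 9 - 15) = (-101 - 112)*(-10) = -213*(-10) = 2130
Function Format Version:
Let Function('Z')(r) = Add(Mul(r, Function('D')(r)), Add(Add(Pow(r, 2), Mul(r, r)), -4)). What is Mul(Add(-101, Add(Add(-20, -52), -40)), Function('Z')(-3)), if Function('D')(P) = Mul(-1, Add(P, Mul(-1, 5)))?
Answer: 2130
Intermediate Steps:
Function('D')(P) = Add(5, Mul(-1, P)) (Function('D')(P) = Mul(-1, Add(P, -5)) = Mul(-1, Add(-5, P)) = Add(5, Mul(-1, P)))
Function('Z')(r) = Add(-4, Mul(2, Pow(r, 2)), Mul(r, Add(5, Mul(-1, r)))) (Function('Z')(r) = Add(Mul(r, Add(5, Mul(-1, r))), Add(Add(Pow(r, 2), Mul(r, r)), -4)) = Add(Mul(r, Add(5, Mul(-1, r))), Add(Add(Pow(r, 2), Pow(r, 2)), -4)) = Add(Mul(r, Add(5, Mul(-1, r))), Add(Mul(2, Pow(r, 2)), -4)) = Add(Mul(r, Add(5, Mul(-1, r))), Add(-4, Mul(2, Pow(r, 2)))) = Add(-4, Mul(2, Pow(r, 2)), Mul(r, Add(5, Mul(-1, r)))))
Mul(Add(-101, Add(Add(-20, -52), -40)), Function('Z')(-3)) = Mul(Add(-101, Add(Add(-20, -52), -40)), Add(-4, Pow(-3, 2), Mul(5, -3))) = Mul(Add(-101, Add(-72, -40)), Add(-4, 9, -15)) = Mul(Add(-101, -112), -10) = Mul(-213, -10) = 2130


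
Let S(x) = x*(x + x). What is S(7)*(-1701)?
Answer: -166698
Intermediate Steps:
S(x) = 2*x² (S(x) = x*(2*x) = 2*x²)
S(7)*(-1701) = (2*7²)*(-1701) = (2*49)*(-1701) = 98*(-1701) = -166698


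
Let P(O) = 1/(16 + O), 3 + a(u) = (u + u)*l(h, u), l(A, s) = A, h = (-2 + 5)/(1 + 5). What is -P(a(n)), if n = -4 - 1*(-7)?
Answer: -1/16 ≈ -0.062500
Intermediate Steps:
n = 3 (n = -4 + 7 = 3)
h = 1/2 (h = 3/6 = 3*(1/6) = 1/2 ≈ 0.50000)
a(u) = -3 + u (a(u) = -3 + (u + u)*(1/2) = -3 + (2*u)*(1/2) = -3 + u)
-P(a(n)) = -1/(16 + (-3 + 3)) = -1/(16 + 0) = -1/16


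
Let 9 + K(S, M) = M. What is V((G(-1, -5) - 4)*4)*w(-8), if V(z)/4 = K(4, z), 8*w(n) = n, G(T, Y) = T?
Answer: 116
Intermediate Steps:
K(S, M) = -9 + M
w(n) = n/8
V(z) = -36 + 4*z (V(z) = 4*(-9 + z) = -36 + 4*z)
V((G(-1, -5) - 4)*4)*w(-8) = (-36 + 4*((-1 - 4)*4))*((⅛)*(-8)) = (-36 + 4*(-5*4))*(-1) = (-36 + 4*(-20))*(-1) = (-36 - 80)*(-1) = -116*(-1) = 116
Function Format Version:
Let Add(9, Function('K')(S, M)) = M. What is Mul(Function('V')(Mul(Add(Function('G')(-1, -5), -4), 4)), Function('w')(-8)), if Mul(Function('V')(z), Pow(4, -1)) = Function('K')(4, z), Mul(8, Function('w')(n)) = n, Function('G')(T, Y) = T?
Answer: 116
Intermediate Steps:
Function('K')(S, M) = Add(-9, M)
Function('w')(n) = Mul(Rational(1, 8), n)
Function('V')(z) = Add(-36, Mul(4, z)) (Function('V')(z) = Mul(4, Add(-9, z)) = Add(-36, Mul(4, z)))
Mul(Function('V')(Mul(Add(Function('G')(-1, -5), -4), 4)), Function('w')(-8)) = Mul(Add(-36, Mul(4, Mul(Add(-1, -4), 4))), Mul(Rational(1, 8), -8)) = Mul(Add(-36, Mul(4, Mul(-5, 4))), -1) = Mul(Add(-36, Mul(4, -20)), -1) = Mul(Add(-36, -80), -1) = Mul(-116, -1) = 116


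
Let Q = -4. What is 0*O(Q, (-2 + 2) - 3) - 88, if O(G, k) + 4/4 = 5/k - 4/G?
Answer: -88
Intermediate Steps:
O(G, k) = -1 - 4/G + 5/k (O(G, k) = -1 + (5/k - 4/G) = -1 + (-4/G + 5/k) = -1 - 4/G + 5/k)
0*O(Q, (-2 + 2) - 3) - 88 = 0*(-1 - 4/(-4) + 5/((-2 + 2) - 3)) - 88 = 0*(-1 - 4*(-1/4) + 5/(0 - 3)) - 88 = 0*(-1 + 1 + 5/(-3)) - 88 = 0*(-1 + 1 + 5*(-1/3)) - 88 = 0*(-1 + 1 - 5/3) - 88 = 0*(-5/3) - 88 = 0 - 88 = -88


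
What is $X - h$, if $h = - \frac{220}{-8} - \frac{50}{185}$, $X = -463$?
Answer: $- \frac{36277}{74} \approx -490.23$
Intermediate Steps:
$h = \frac{2015}{74}$ ($h = \left(-220\right) \left(- \frac{1}{8}\right) - \frac{10}{37} = \frac{55}{2} - \frac{10}{37} = \frac{2015}{74} \approx 27.23$)
$X - h = -463 - \frac{2015}{74} = - \frac{36277}{74}$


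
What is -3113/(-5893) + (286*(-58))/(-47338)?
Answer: 122558139/139481417 ≈ 0.87867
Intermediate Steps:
-3113/(-5893) + (286*(-58))/(-47338) = -3113*(-1/5893) - 16588*(-1/47338) = 3113/5893 + 8294/23669 = 122558139/139481417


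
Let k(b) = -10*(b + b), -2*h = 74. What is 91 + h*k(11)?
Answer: 8231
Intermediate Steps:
h = -37 (h = -½*74 = -37)
k(b) = -20*b
91 + h*k(11) = 91 - (-740)*11 = 91 - 37*(-220) = 91 + 8140 = 8231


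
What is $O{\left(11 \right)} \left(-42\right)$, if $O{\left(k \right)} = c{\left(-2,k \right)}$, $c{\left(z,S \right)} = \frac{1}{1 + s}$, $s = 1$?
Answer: $-21$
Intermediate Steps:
$c{\left(z,S \right)} = \frac{1}{2}$ ($c{\left(z,S \right)} = \frac{1}{1 + 1} = \frac{1}{2}$)
$O{\left(k \right)} = \frac{1}{2}$
$O{\left(11 \right)} \left(-42\right) = \frac{1}{2} \left(-42\right) = -21$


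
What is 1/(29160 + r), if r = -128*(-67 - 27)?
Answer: 1/41192 ≈ 2.4277e-5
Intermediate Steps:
r = 12032 (r = -128*(-94) = 12032)
1/(29160 + r) = 1/(29160 + 12032) = 1/41192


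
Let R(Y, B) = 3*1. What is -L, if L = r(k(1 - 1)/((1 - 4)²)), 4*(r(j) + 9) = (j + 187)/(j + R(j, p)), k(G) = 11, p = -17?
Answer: -163/76 ≈ -2.1447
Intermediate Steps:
R(Y, B) = 3
r(j) = -9 + (187 + j)/(4*(3 + j)) (r(j) = -9 + ((j + 187)/(j + 3))/4 = -9 + ((187 + j)/(3 + j))/4 = -9 + (187 + j)/(4*(3 + j)))
L = 163/76 (L = (79 - 385/((1 - 4)²))/(4*(3 + 11/((1 - 4)²))) = (79 - 385/((-3)²))/(4*(3 + 11/((-3)²))) = (79 - 385/9)/(4*(3 + 11/9)) = (79 - 385/9)/(4*(3 + 11*(⅑))) = (79 - 35*11/9)/(4*(3 + 11/9)) = (79 - 385/9)/(4*(38/9)) = (¼)*(9/38)*(326/9) = 163/76 ≈ 2.1447)
-L = -1*163/76 = -163/76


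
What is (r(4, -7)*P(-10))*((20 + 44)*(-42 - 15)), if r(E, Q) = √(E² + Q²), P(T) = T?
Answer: 36480*√65 ≈ 2.9411e+5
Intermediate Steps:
(r(4, -7)*P(-10))*((20 + 44)*(-42 - 15)) = (√(4² + (-7)²)*(-10))*((20 + 44)*(-42 - 15)) = (√(16 + 49)*(-10))*(64*(-57)) = (√65*(-10))*(-3648) = -10*√65*(-3648) = 36480*√65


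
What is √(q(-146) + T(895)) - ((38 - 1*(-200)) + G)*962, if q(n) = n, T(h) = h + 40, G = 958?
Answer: -1150552 + √789 ≈ -1.1505e+6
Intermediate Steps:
T(h) = 40 + h
√(q(-146) + T(895)) - ((38 - 1*(-200)) + G)*962 = √(-146 + (40 + 895)) - ((38 - 1*(-200)) + 958)*962 = √(-146 + 935) - ((38 + 200) + 958)*962 = √789 - (238 + 958)*962 = √789 - 1196*962 = √789 - 1*1150552 = √789 - 1150552 = -1150552 + √789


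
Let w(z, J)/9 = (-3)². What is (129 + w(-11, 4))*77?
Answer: 16170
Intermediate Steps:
w(z, J) = 81 (w(z, J) = 9*(-3)² = 9*9 = 81)
(129 + w(-11, 4))*77 = (129 + 81)*77 = 210*77 = 16170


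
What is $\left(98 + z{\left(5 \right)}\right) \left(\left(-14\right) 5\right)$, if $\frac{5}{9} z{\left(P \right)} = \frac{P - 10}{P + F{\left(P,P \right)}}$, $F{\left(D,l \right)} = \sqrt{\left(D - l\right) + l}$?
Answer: $- \frac{13405}{2} - \frac{63 \sqrt{5}}{2} \approx -6772.9$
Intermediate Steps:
$F{\left(D,l \right)} = \sqrt{D}$
$z{\left(P \right)} = \frac{9 \left(-10 + P\right)}{5 \left(P + \sqrt{P}\right)}$ ($z{\left(P \right)} = \frac{9 \frac{P - 10}{P + \sqrt{P}}}{5} = \frac{9 \frac{-10 + P}{P + \sqrt{P}}}{5} = \frac{9 \left(-10 + P\right)}{5 \left(P + \sqrt{P}\right)}$)
$\left(98 + z{\left(5 \right)}\right) \left(\left(-14\right) 5\right) = \left(98 + \frac{-18 + \frac{9}{5} \cdot 5}{5 + \sqrt{5}}\right) \left(\left(-14\right) 5\right) = \left(98 + \frac{-18 + 9}{5 + \sqrt{5}}\right) \left(-70\right) = \left(98 + \frac{1}{5 + \sqrt{5}} \left(-9\right)\right) \left(-70\right) = \left(98 - \frac{9}{5 + \sqrt{5}}\right) \left(-70\right) = -6860 + \frac{630}{5 + \sqrt{5}}$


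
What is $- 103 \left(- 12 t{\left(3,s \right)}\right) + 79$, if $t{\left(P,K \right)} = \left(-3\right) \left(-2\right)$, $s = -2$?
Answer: $7495$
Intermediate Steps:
$t{\left(P,K \right)} = 6$
$- 103 \left(- 12 t{\left(3,s \right)}\right) + 79 = - 103 \left(\left(-12\right) 6\right) + 79 = \left(-103\right) \left(-72\right) + 79 = 7416 + 79 = 7495$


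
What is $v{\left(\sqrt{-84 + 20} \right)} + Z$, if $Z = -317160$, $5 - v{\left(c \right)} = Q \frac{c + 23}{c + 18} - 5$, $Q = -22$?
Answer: $- \frac{30760921}{97} - \frac{220 i}{97} \approx -3.1712 \cdot 10^{5} - 2.268 i$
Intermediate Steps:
$v{\left(c \right)} = 10 + \frac{22 \left(23 + c\right)}{18 + c}$ ($v{\left(c \right)} = 5 - \left(- 22 \frac{c + 23}{c + 18} - 5\right) = 5 - \left(- 22 \frac{23 + c}{18 + c} - 5\right) = 5 - \left(- \frac{22 \left(23 + c\right)}{18 + c} - 5\right) = 5 - \left(-5 - \frac{22 \left(23 + c\right)}{18 + c}\right) = 5 + \left(5 + \frac{22 \left(23 + c\right)}{18 + c}\right) = 10 + \frac{22 \left(23 + c\right)}{18 + c}$)
$v{\left(\sqrt{-84 + 20} \right)} + Z = \frac{2 \left(343 + 16 \sqrt{-84 + 20}\right)}{18 + \sqrt{-84 + 20}} - 317160 = \frac{2 \left(343 + 16 \sqrt{-64}\right)}{18 + \sqrt{-64}} - 317160 = \frac{2 \left(343 + 16 \cdot 8 i\right)}{18 + 8 i} - 317160 = 2 \frac{18 - 8 i}{388} \left(343 + 128 i\right) - 317160 = \frac{\left(18 - 8 i\right) \left(343 + 128 i\right)}{194} - 317160 = -317160 + \frac{\left(18 - 8 i\right) \left(343 + 128 i\right)}{194}$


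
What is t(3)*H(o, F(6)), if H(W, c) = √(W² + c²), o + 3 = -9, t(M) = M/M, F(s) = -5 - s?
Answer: √265 ≈ 16.279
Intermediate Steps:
t(M) = 1
o = -12 (o = -3 - 9 = -12)
t(3)*H(o, F(6)) = 1*√((-12)² + (-5 - 1*6)²) = 1*√(144 + (-5 - 6)²) = 1*√(144 + (-11)²) = 1*√(144 + 121) = 1*√265 = √265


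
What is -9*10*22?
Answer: -1980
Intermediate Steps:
-9*10*22 = -90*22 = -1980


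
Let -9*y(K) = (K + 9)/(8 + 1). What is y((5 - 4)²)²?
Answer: 100/6561 ≈ 0.015242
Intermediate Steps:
y(K) = -⅑ - K/81 (y(K) = -(K + 9)/(9*(8 + 1)) = -(9 + K)/(9*9) = -(1 + K/9)/9 = -⅑ - K/81)
y((5 - 4)²)² = (-⅑ - (5 - 4)²/81)² = (-⅑ - 1/81*1²)² = (-⅑ - 1/81*1)² = (-⅑ - 1/81)² = (-10/81)² = 100/6561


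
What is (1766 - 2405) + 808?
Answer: 169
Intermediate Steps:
(1766 - 2405) + 808 = -639 + 808 = 169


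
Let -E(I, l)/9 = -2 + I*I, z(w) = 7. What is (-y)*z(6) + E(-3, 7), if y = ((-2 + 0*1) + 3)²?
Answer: -70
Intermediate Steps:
E(I, l) = 18 - 9*I² (E(I, l) = -9*(-2 + I*I) = -9*(-2 + I²) = 18 - 9*I²)
y = 1 (y = ((-2 + 0) + 3)² = (-2 + 3)² = 1² = 1)
(-y)*z(6) + E(-3, 7) = -1*1*7 + (18 - 9*(-3)²) = -1*7 + (18 - 9*9) = -7 + (18 - 81) = -7 - 63 = -70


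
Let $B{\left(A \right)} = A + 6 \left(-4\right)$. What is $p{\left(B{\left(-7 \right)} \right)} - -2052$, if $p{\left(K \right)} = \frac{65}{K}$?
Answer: $\frac{63547}{31} \approx 2049.9$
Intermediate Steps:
$B{\left(A \right)} = -24 + A$ ($B{\left(A \right)} = A - 24 = -24 + A$)
$p{\left(B{\left(-7 \right)} \right)} - -2052 = \frac{65}{-24 - 7} - -2052 = \frac{65}{-31} + 2052 = 65 \left(- \frac{1}{31}\right) + 2052 = - \frac{65}{31} + 2052 = \frac{63547}{31}$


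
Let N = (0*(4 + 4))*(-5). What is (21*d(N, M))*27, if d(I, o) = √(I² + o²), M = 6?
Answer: 3402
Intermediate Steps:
N = 0 (N = (0*8)*(-5) = 0*(-5) = 0)
(21*d(N, M))*27 = (21*√(0² + 6²))*27 = (21*√(0 + 36))*27 = (21*√36)*27 = (21*6)*27 = 126*27 = 3402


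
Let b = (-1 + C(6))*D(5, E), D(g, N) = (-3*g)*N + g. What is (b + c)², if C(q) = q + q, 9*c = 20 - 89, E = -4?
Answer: 4502884/9 ≈ 5.0032e+5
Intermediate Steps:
c = -23/3 (c = (20 - 89)/9 = (⅑)*(-69) = -23/3 ≈ -7.6667)
C(q) = 2*q
D(g, N) = g - 3*N*g (D(g, N) = -3*N*g + g = g - 3*N*g)
b = 715 (b = (-1 + 2*6)*(5*(1 - 3*(-4))) = (-1 + 12)*(5*(1 + 12)) = 11*(5*13) = 11*65 = 715)
(b + c)² = (715 - 23/3)² = (2122/3)² = 4502884/9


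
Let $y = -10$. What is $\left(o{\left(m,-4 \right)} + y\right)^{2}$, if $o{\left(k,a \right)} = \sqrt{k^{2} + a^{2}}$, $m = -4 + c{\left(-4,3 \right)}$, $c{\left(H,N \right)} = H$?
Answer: $180 - 80 \sqrt{5} \approx 1.1146$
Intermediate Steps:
$m = -8$ ($m = -4 - 4 = -8$)
$o{\left(k,a \right)} = \sqrt{a^{2} + k^{2}}$
$\left(o{\left(m,-4 \right)} + y\right)^{2} = \left(\sqrt{\left(-4\right)^{2} + \left(-8\right)^{2}} - 10\right)^{2} = \left(\sqrt{16 + 64} - 10\right)^{2} = \left(\sqrt{80} - 10\right)^{2} = \left(4 \sqrt{5} - 10\right)^{2} = \left(-10 + 4 \sqrt{5}\right)^{2}$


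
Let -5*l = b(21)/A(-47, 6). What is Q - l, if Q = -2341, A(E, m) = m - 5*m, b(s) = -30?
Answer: -9363/4 ≈ -2340.8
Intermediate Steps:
A(E, m) = -4*m
l = -¼ (l = -(-6)/((-4*6)) = -(-6)/(-24) = -(-6)*(-1)/24 = -⅕*5/4 = -¼ ≈ -0.25000)
Q - l = -2341 - 1*(-¼) = -2341 + ¼ = -9363/4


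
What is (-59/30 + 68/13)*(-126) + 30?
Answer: -24783/65 ≈ -381.28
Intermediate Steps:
(-59/30 + 68/13)*(-126) + 30 = (1273/390)*(-126) + 30 = -26733/65 + 30 = -24783/65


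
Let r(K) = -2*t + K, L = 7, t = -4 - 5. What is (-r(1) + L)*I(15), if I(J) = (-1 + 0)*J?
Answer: 180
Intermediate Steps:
t = -9
r(K) = 18 + K (r(K) = -2*(-9) + K = 18 + K)
I(J) = -J
(-r(1) + L)*I(15) = (-(18 + 1) + 7)*(-1*15) = (-1*19 + 7)*(-15) = (-19 + 7)*(-15) = -12*(-15) = 180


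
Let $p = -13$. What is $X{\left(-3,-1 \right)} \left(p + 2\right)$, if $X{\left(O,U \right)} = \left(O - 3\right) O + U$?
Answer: $-187$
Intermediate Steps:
$X{\left(O,U \right)} = U + O \left(-3 + O\right)$ ($X{\left(O,U \right)} = \left(-3 + O\right) O + U = O \left(-3 + O\right) + U = U + O \left(-3 + O\right)$)
$X{\left(-3,-1 \right)} \left(p + 2\right) = \left(-1 + \left(-3\right)^{2} - -9\right) \left(-13 + 2\right) = \left(-1 + 9 + 9\right) \left(-11\right) = 17 \left(-11\right) = -187$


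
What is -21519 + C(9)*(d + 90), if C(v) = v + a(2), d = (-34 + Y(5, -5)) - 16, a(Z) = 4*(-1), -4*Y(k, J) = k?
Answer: -85301/4 ≈ -21325.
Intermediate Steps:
Y(k, J) = -k/4
a(Z) = -4
d = -205/4 (d = (-34 - ¼*5) - 16 = (-34 - 5/4) - 16 = -141/4 - 16 = -205/4 ≈ -51.250)
C(v) = -4 + v (C(v) = v - 4 = -4 + v)
-21519 + C(9)*(d + 90) = -21519 + (-4 + 9)*(-205/4 + 90) = -21519 + 5*(155/4) = -21519 + 775/4 = -85301/4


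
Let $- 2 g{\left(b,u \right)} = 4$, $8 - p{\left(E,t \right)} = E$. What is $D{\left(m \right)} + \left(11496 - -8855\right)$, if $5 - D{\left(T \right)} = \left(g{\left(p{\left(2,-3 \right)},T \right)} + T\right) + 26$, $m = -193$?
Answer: $20525$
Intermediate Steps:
$p{\left(E,t \right)} = 8 - E$
$g{\left(b,u \right)} = -2$ ($g{\left(b,u \right)} = \left(- \frac{1}{2}\right) 4 = -2$)
$D{\left(T \right)} = -19 - T$ ($D{\left(T \right)} = 5 - \left(\left(-2 + T\right) + 26\right) = 5 - \left(24 + T\right) = -19 - T$)
$D{\left(m \right)} + \left(11496 - -8855\right) = \left(-19 - -193\right) + \left(11496 - -8855\right) = \left(-19 + 193\right) + \left(11496 + 8855\right) = 174 + 20351 = 20525$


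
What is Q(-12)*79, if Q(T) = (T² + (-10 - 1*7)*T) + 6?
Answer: 27966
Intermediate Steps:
Q(T) = 6 + T² - 17*T (Q(T) = (T² + (-10 - 7)*T) + 6 = (T² - 17*T) + 6 = 6 + T² - 17*T)
Q(-12)*79 = (6 + (-12)² - 17*(-12))*79 = (6 + 144 + 204)*79 = 354*79 = 27966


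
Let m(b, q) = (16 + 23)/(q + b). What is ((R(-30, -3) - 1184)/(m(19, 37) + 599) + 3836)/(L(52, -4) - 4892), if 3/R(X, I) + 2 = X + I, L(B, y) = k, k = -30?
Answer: -321895198/413238815 ≈ -0.77896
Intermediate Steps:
L(B, y) = -30
m(b, q) = 39/(b + q)
R(X, I) = 3/(-2 + I + X) (R(X, I) = 3/(-2 + (X + I)) = 3/(-2 + (I + X)) = 3/(-2 + I + X))
((R(-30, -3) - 1184)/(m(19, 37) + 599) + 3836)/(L(52, -4) - 4892) = ((3/(-2 - 3 - 30) - 1184)/(39/(19 + 37) + 599) + 3836)/(-30 - 4892) = ((3/(-35) - 1184)/(39/56 + 599) + 3836)/(-4922) = ((3*(-1/35) - 1184)/(39*(1/56) + 599) + 3836)*(-1/4922) = ((-3/35 - 1184)/(39/56 + 599) + 3836)*(-1/4922) = (-41443/(35*33583/56) + 3836)*(-1/4922) = (-41443/35*56/33583 + 3836)*(-1/4922) = (-331544/167915 + 3836)*(-1/4922) = (643790396/167915)*(-1/4922) = -321895198/413238815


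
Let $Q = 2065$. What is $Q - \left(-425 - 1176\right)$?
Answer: $3666$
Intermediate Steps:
$Q - \left(-425 - 1176\right) = 2065 - \left(-425 - 1176\right) = 2065 - -1601 = 2065 + 1601 = 3666$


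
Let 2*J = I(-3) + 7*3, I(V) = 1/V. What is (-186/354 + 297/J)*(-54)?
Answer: -2786832/1829 ≈ -1523.7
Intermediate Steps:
J = 31/3 (J = (1/(-3) + 7*3)/2 = (-⅓ + 21)/2 = (½)*(62/3) = 31/3 ≈ 10.333)
(-186/354 + 297/J)*(-54) = (-186/354 + 297/(31/3))*(-54) = (-186*1/354 + 297*(3/31))*(-54) = (-31/59 + 891/31)*(-54) = (51608/1829)*(-54) = -2786832/1829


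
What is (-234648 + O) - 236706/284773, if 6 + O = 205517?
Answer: -8297667607/284773 ≈ -29138.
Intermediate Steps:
O = 205511 (O = -6 + 205517 = 205511)
(-234648 + O) - 236706/284773 = (-234648 + 205511) - 236706/284773 = -29137 - 236706*1/284773 = -29137 - 236706/284773 = -8297667607/284773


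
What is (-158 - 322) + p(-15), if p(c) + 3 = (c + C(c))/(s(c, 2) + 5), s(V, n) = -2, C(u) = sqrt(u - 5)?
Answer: -488 + 2*I*sqrt(5)/3 ≈ -488.0 + 1.4907*I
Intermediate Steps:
C(u) = sqrt(-5 + u)
p(c) = -3 + c/3 + sqrt(-5 + c)/3 (p(c) = -3 + (c + sqrt(-5 + c))/(-2 + 5) = -3 + (c + sqrt(-5 + c))/3 = -3 + (c + sqrt(-5 + c))*(1/3) = -3 + (c/3 + sqrt(-5 + c)/3) = -3 + c/3 + sqrt(-5 + c)/3)
(-158 - 322) + p(-15) = (-158 - 322) + (-3 + (1/3)*(-15) + sqrt(-5 - 15)/3) = -480 + (-3 - 5 + sqrt(-20)/3) = -480 + (-3 - 5 + (2*I*sqrt(5))/3) = -480 + (-3 - 5 + 2*I*sqrt(5)/3) = -480 + (-8 + 2*I*sqrt(5)/3) = -488 + 2*I*sqrt(5)/3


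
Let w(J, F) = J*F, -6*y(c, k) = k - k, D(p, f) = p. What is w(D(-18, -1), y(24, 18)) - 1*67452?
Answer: -67452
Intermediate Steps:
y(c, k) = 0 (y(c, k) = -(k - k)/6 = -1/6*0 = 0)
w(J, F) = F*J
w(D(-18, -1), y(24, 18)) - 1*67452 = 0*(-18) - 1*67452 = 0 - 67452 = -67452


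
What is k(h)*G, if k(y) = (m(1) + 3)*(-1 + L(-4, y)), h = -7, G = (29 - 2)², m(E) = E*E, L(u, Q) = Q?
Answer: -23328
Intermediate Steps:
m(E) = E²
G = 729 (G = 27² = 729)
k(y) = -4 + 4*y (k(y) = (1² + 3)*(-1 + y) = (1 + 3)*(-1 + y) = 4*(-1 + y) = -4 + 4*y)
k(h)*G = (-4 + 4*(-7))*729 = (-4 - 28)*729 = -32*729 = -23328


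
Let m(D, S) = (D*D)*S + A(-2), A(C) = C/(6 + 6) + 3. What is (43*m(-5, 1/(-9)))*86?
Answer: 1849/9 ≈ 205.44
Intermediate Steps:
A(C) = 3 + C/12 (A(C) = C/12 + 3 = 3 + C/12)
m(D, S) = 17/6 + S*D² (m(D, S) = (D*D)*S + (3 + (1/12)*(-2)) = D²*S + (3 - ⅙) = S*D² + 17/6 = 17/6 + S*D²)
(43*m(-5, 1/(-9)))*86 = (43*(17/6 + (-5)²/(-9)))*86 = (43*(17/6 - ⅑*25))*86 = (43*(17/6 - 25/9))*86 = (43*(1/18))*86 = (43/18)*86 = 1849/9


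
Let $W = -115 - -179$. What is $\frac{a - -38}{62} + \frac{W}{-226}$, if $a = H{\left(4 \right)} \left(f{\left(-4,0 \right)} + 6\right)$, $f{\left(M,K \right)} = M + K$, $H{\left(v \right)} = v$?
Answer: $\frac{1607}{3503} \approx 0.45875$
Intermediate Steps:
$f{\left(M,K \right)} = K + M$
$a = 8$ ($a = 4 \left(\left(0 - 4\right) + 6\right) = 4 \left(-4 + 6\right) = 4 \cdot 2 = 8$)
$W = 64$ ($W = -115 + 179 = 64$)
$\frac{a - -38}{62} + \frac{W}{-226} = \frac{8 - -38}{62} + \frac{64}{-226} = \left(8 + 38\right) \frac{1}{62} + 64 \left(- \frac{1}{226}\right) = 46 \cdot \frac{1}{62} - \frac{32}{113} = \frac{23}{31} - \frac{32}{113} = \frac{1607}{3503}$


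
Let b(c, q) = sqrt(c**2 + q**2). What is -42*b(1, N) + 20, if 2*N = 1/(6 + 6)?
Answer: 20 - 7*sqrt(577)/4 ≈ -22.036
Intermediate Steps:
N = 1/24 (N = 1/(2*(6 + 6)) = (1/2)/12 = (1/2)*(1/12) = 1/24 ≈ 0.041667)
-42*b(1, N) + 20 = -42*sqrt(1**2 + (1/24)**2) + 20 = -42*sqrt(1 + 1/576) + 20 = -7*sqrt(577)/4 + 20 = 20 - 7*sqrt(577)/4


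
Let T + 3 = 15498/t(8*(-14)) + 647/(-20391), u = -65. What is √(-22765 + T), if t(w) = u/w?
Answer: √6914845978146015/1325415 ≈ 62.739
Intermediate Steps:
t(w) = -65/w
T = 35390190116/1325415 (T = -3 + (15498/((-65/(8*(-14)))) + 647/(-20391)) = -3 + (15498/((-65/(-112))) + 647*(-1/20391)) = -3 + (15498/((-65*(-1/112))) - 647/20391) = -3 + (15498/(65/112) - 647/20391) = -3 + (15498*(112/65) - 647/20391) = -3 + (1735776/65 - 647/20391) = -3 + 35394166361/1325415 = 35390190116/1325415 ≈ 26701.)
√(-22765 + T) = √(-22765 + 35390190116/1325415) = √(5217117641/1325415) = √6914845978146015/1325415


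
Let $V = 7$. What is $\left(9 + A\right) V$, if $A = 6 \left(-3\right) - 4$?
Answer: $-91$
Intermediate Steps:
$A = -22$ ($A = -18 - 4 = -22$)
$\left(9 + A\right) V = \left(9 - 22\right) 7 = \left(-13\right) 7 = -91$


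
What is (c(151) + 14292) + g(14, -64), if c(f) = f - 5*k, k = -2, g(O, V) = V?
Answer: 14389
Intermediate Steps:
c(f) = 10 + f (c(f) = f - 5*(-2) = f + 10 = 10 + f)
(c(151) + 14292) + g(14, -64) = ((10 + 151) + 14292) - 64 = (161 + 14292) - 64 = 14453 - 64 = 14389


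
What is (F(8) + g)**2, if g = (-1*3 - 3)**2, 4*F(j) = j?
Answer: 1444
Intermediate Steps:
F(j) = j/4
g = 36 (g = (-3 - 3)**2 = (-6)**2 = 36)
(F(8) + g)**2 = ((1/4)*8 + 36)**2 = (2 + 36)**2 = 38**2 = 1444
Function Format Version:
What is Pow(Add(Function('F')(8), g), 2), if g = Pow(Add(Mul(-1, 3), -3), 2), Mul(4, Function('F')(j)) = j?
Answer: 1444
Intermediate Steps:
Function('F')(j) = Mul(Rational(1, 4), j)
g = 36 (g = Pow(Add(-3, -3), 2) = Pow(-6, 2) = 36)
Pow(Add(Function('F')(8), g), 2) = Pow(Add(Mul(Rational(1, 4), 8), 36), 2) = Pow(Add(2, 36), 2) = Pow(38, 2) = 1444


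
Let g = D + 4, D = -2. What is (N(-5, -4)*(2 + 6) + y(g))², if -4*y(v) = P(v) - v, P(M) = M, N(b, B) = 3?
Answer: 576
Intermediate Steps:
g = 2 (g = -2 + 4 = 2)
y(v) = 0 (y(v) = -(v - v)/4 = -¼*0 = 0)
(N(-5, -4)*(2 + 6) + y(g))² = (3*(2 + 6) + 0)² = (3*8 + 0)² = (24 + 0)² = 24² = 576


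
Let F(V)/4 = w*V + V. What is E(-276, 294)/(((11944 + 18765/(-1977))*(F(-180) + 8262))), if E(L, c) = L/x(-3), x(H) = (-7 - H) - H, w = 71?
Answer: -30314/57122340183 ≈ -5.3069e-7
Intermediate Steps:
x(H) = -7 - 2*H
E(L, c) = -L (E(L, c) = L/(-7 - 2*(-3)) = L/(-7 + 6) = L/(-1) = L*(-1) = -L)
F(V) = 288*V (F(V) = 4*(71*V + V) = 4*(72*V) = 288*V)
E(-276, 294)/(((11944 + 18765/(-1977))*(F(-180) + 8262))) = (-1*(-276))/(((11944 + 18765/(-1977))*(288*(-180) + 8262))) = 276/(((11944 + 18765*(-1/1977))*(-51840 + 8262))) = 276/(((11944 - 6255/659)*(-43578))) = 276/(((7864841/659)*(-43578))) = 276/(-342734041098/659) = 276*(-659/342734041098) = -30314/57122340183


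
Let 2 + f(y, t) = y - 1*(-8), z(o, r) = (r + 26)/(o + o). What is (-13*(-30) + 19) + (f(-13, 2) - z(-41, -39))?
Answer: 32951/82 ≈ 401.84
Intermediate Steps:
z(o, r) = (26 + r)/(2*o) (z(o, r) = (26 + r)/((2*o)) = (26 + r)*(1/(2*o)) = (26 + r)/(2*o))
f(y, t) = 6 + y (f(y, t) = -2 + (y - 1*(-8)) = -2 + (y + 8) = -2 + (8 + y) = 6 + y)
(-13*(-30) + 19) + (f(-13, 2) - z(-41, -39)) = (-13*(-30) + 19) + ((6 - 13) - (26 - 39)/(2*(-41))) = (390 + 19) + (-7 - (-1)*(-13)/(2*41)) = 409 + (-7 - 1*13/82) = 409 + (-7 - 13/82) = 409 - 587/82 = 32951/82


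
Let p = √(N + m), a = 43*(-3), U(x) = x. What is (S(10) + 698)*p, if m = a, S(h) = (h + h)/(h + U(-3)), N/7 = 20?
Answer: 4906*√11/7 ≈ 2324.5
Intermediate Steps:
N = 140 (N = 7*20 = 140)
S(h) = 2*h/(-3 + h) (S(h) = (h + h)/(h - 3) = (2*h)/(-3 + h) = 2*h/(-3 + h))
a = -129
m = -129
p = √11 (p = √(140 - 129) = √11 ≈ 3.3166)
(S(10) + 698)*p = (2*10/(-3 + 10) + 698)*√11 = (2*10/7 + 698)*√11 = (2*10*(⅐) + 698)*√11 = (20/7 + 698)*√11 = 4906*√11/7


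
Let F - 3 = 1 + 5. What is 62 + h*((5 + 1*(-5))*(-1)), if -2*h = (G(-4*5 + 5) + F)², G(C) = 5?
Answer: 62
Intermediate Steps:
F = 9 (F = 3 + (1 + 5) = 3 + 6 = 9)
h = -98 (h = -(5 + 9)²/2 = -½*14² = -½*196 = -98)
62 + h*((5 + 1*(-5))*(-1)) = 62 - 98*(5 + 1*(-5))*(-1) = 62 - 98*(5 - 5)*(-1) = 62 - 0*(-1) = 62 - 98*0 = 62 + 0 = 62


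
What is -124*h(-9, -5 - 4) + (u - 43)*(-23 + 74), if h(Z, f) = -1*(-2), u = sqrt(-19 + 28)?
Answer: -2288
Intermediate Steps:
u = 3 (u = sqrt(9) = 3)
h(Z, f) = 2
-124*h(-9, -5 - 4) + (u - 43)*(-23 + 74) = -124*2 + (3 - 43)*(-23 + 74) = -248 - 40*51 = -248 - 2040 = -2288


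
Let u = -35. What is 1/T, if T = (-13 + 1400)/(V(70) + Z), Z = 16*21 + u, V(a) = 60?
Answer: 19/73 ≈ 0.26027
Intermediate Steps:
Z = 301 (Z = 16*21 - 35 = 336 - 35 = 301)
T = 73/19 (T = (-13 + 1400)/(60 + 301) = 1387/361 = 1387*(1/361) = 73/19 ≈ 3.8421)
1/T = 1/(73/19) = 19/73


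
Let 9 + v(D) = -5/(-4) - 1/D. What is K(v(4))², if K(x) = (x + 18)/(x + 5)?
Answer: 100/9 ≈ 11.111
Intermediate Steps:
v(D) = -31/4 - 1/D (v(D) = -9 + (-5/(-4) - 1/D) = -9 + (-5*(-¼) - 1/D) = -9 + (5/4 - 1/D) = -31/4 - 1/D)
K(x) = (18 + x)/(5 + x)
K(v(4))² = ((18 + (-31/4 - 1/4))/(5 + (-31/4 - 1/4)))² = ((18 + (-31/4 - 1*¼))/(5 + (-31/4 - 1*¼)))² = ((18 + (-31/4 - ¼))/(5 + (-31/4 - ¼)))² = ((18 - 8)/(5 - 8))² = (10/(-3))² = (-⅓*10)² = (-10/3)² = 100/9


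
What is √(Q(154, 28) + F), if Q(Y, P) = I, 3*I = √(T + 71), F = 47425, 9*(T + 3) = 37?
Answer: √(426825 + √649)/3 ≈ 217.78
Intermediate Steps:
T = 10/9 (T = -3 + (⅑)*37 = -3 + 37/9 = 10/9 ≈ 1.1111)
I = √649/9 (I = √(10/9 + 71)/3 = √(649/9)/3 = (√649/3)/3 = √649/9 ≈ 2.8306)
Q(Y, P) = √649/9
√(Q(154, 28) + F) = √(√649/9 + 47425) = √(47425 + √649/9)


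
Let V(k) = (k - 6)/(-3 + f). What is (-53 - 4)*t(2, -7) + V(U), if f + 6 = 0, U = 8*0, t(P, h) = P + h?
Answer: 857/3 ≈ 285.67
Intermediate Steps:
U = 0
f = -6 (f = -6 + 0 = -6)
V(k) = 2/3 - k/9 (V(k) = (k - 6)/(-3 - 6) = (-6 + k)/(-9) = (-6 + k)*(-1/9) = 2/3 - k/9)
(-53 - 4)*t(2, -7) + V(U) = (-53 - 4)*(2 - 7) + (2/3 - 1/9*0) = -57*(-5) + (2/3 + 0) = 285 + 2/3 = 857/3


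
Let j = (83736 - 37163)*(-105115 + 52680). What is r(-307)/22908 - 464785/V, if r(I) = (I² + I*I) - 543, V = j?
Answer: 91801428549661/11188520356308 ≈ 8.2050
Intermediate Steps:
j = -2442055255 (j = 46573*(-52435) = -2442055255)
V = -2442055255
r(I) = -543 + 2*I² (r(I) = (I² + I²) - 543 = 2*I² - 543 = -543 + 2*I²)
r(-307)/22908 - 464785/V = (-543 + 2*(-307)²)/22908 - 464785/(-2442055255) = (-543 + 2*94249)*(1/22908) - 464785*(-1/2442055255) = (-543 + 188498)*(1/22908) + 92957/488411051 = 187955*(1/22908) + 92957/488411051 = 187955/22908 + 92957/488411051 = 91801428549661/11188520356308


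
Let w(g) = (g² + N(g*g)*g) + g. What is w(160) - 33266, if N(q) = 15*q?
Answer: 61432494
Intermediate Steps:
w(g) = g + g² + 15*g³ (w(g) = (g² + (15*(g*g))*g) + g = (g² + (15*g²)*g) + g = (g² + 15*g³) + g = g + g² + 15*g³)
w(160) - 33266 = 160*(1 + 160 + 15*160²) - 33266 = 160*(1 + 160 + 15*25600) - 33266 = 160*(1 + 160 + 384000) - 33266 = 160*384161 - 33266 = 61465760 - 33266 = 61432494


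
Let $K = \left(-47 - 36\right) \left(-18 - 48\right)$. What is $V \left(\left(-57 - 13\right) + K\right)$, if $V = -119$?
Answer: $-643552$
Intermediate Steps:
$K = 5478$ ($K = \left(-83\right) \left(-66\right) = 5478$)
$V \left(\left(-57 - 13\right) + K\right) = - 119 \left(\left(-57 - 13\right) + 5478\right) = - 119 \left(-70 + 5478\right) = \left(-119\right) 5408 = -643552$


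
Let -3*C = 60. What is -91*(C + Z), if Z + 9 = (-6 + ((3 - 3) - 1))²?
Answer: -1820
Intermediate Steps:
C = -20 (C = -⅓*60 = -20)
Z = 40 (Z = -9 + (-6 + ((3 - 3) - 1))² = -9 + (-6 + (0 - 1))² = -9 + (-6 - 1)² = -9 + (-7)² = -9 + 49 = 40)
-91*(C + Z) = -91*(-20 + 40) = -91*20 = -1820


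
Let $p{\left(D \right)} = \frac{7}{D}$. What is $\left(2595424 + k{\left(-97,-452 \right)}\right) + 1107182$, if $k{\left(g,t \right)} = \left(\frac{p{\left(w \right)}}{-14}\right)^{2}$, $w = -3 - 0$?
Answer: $\frac{133293817}{36} \approx 3.7026 \cdot 10^{6}$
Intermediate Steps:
$w = -3$ ($w = -3 + 0 = -3$)
$k{\left(g,t \right)} = \frac{1}{36}$ ($k{\left(g,t \right)} = \left(\frac{7 \frac{1}{-3}}{-14}\right)^{2} = \left(7 \left(- \frac{1}{3}\right) \left(- \frac{1}{14}\right)\right)^{2} = \left(\left(- \frac{7}{3}\right) \left(- \frac{1}{14}\right)\right)^{2} = \left(\frac{1}{6}\right)^{2} = \frac{1}{36}$)
$\left(2595424 + k{\left(-97,-452 \right)}\right) + 1107182 = \left(2595424 + \frac{1}{36}\right) + 1107182 = \frac{93435265}{36} + 1107182 = \frac{133293817}{36}$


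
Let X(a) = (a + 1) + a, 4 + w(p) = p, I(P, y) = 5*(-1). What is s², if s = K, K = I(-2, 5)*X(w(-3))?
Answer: 4225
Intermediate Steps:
I(P, y) = -5
w(p) = -4 + p
X(a) = 1 + 2*a (X(a) = (1 + a) + a = 1 + 2*a)
K = 65 (K = -5*(1 + 2*(-4 - 3)) = -5*(1 + 2*(-7)) = -5*(1 - 14) = -5*(-13) = 65)
s = 65
s² = 65² = 4225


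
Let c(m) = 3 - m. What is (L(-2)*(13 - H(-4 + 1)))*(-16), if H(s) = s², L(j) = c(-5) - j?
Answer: -640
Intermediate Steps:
L(j) = 8 - j (L(j) = (3 - 1*(-5)) - j = (3 + 5) - j = 8 - j)
(L(-2)*(13 - H(-4 + 1)))*(-16) = ((8 - 1*(-2))*(13 - (-4 + 1)²))*(-16) = ((8 + 2)*(13 - 1*(-3)²))*(-16) = (10*(13 - 1*9))*(-16) = (10*(13 - 9))*(-16) = (10*4)*(-16) = 40*(-16) = -640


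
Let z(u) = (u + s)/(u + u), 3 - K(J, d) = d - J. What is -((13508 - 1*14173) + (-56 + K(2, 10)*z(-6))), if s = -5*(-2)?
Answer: 2158/3 ≈ 719.33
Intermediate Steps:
K(J, d) = 3 + J - d (K(J, d) = 3 - (d - J) = 3 + (J - d) = 3 + J - d)
s = 10
z(u) = (10 + u)/(2*u) (z(u) = (u + 10)/(u + u) = (10 + u)/((2*u)) = (10 + u)*(1/(2*u)) = (10 + u)/(2*u))
-((13508 - 1*14173) + (-56 + K(2, 10)*z(-6))) = -((13508 - 1*14173) + (-56 + (3 + 2 - 1*10)*((½)*(10 - 6)/(-6)))) = -((13508 - 14173) + (-56 + (3 + 2 - 10)*((½)*(-⅙)*4))) = -(-665 + (-56 - 5*(-⅓))) = -(-665 + (-56 + 5/3)) = -(-665 - 163/3) = -1*(-2158/3) = 2158/3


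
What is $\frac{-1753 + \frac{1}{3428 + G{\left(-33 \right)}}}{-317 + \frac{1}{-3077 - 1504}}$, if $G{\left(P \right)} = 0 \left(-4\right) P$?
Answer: $\frac{3932646489}{711152312} \approx 5.53$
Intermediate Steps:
$G{\left(P \right)} = 0$ ($G{\left(P \right)} = 0 P = 0$)
$\frac{-1753 + \frac{1}{3428 + G{\left(-33 \right)}}}{-317 + \frac{1}{-3077 - 1504}} = \frac{-1753 + \frac{1}{3428 + 0}}{-317 + \frac{1}{-3077 - 1504}} = \frac{-1753 + \frac{1}{3428}}{-317 + \frac{1}{-4581}} = \frac{-1753 + \frac{1}{3428}}{-317 - \frac{1}{4581}} = - \frac{6009283}{3428 \left(- \frac{1452178}{4581}\right)} = \left(- \frac{6009283}{3428}\right) \left(- \frac{4581}{1452178}\right) = \frac{3932646489}{711152312}$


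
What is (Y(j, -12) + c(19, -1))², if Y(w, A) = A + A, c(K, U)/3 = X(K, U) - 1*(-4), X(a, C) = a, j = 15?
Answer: 2025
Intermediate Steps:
c(K, U) = 12 + 3*K (c(K, U) = 3*(K - 1*(-4)) = 3*(K + 4) = 3*(4 + K) = 12 + 3*K)
Y(w, A) = 2*A
(Y(j, -12) + c(19, -1))² = (2*(-12) + (12 + 3*19))² = (-24 + (12 + 57))² = (-24 + 69)² = 45² = 2025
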